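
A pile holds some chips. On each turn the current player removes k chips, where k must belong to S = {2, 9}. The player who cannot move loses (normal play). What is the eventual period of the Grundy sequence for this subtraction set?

11

G(0) = 0
G(1) = mex{} = 0
G(2) = mex{0} = 1
G(3) = mex{0} = 1
G(4) = mex{1} = 0
G(5) = mex{1} = 0
G(6) = mex{0} = 1
G(7) = mex{0} = 1
G(8) = mex{1} = 0
G(9) = mex{1,0} = 2
G(10) = mex{0,0} = 1
G(11) = mex{2,1} = 0
G(12) = mex{1,1} = 0
G(13) = mex{0,0} = 1
G(14) = mex{0,0} = 1
G(15) = mex{1,1} = 0
G(16) = mex{1,1} = 0
G(17) = mex{0,0} = 1
G(18) = mex{0,2} = 1
G(19) = mex{1,1} = 0
G(20) = mex{1,0} = 2
G(21) = mex{0,0} = 1
G(22) = mex{2,1} = 0
G(23) = mex{1,1} = 0
G(n+11) = G(n) holds for n = 0,…,8 (a full window of length max(S) = 9), so the sequence is purely periodic with period 11.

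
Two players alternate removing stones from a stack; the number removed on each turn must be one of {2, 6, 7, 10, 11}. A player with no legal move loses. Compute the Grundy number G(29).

G(0) = 0
G(1) = mex{} = 0
G(2) = mex{0} = 1
G(3) = mex{0} = 1
G(4) = mex{1} = 0
G(5) = mex{1} = 0
G(6) = mex{0,0} = 1
G(7) = mex{0,0,0} = 1
G(8) = mex{1,1,0} = 2
G(9) = mex{1,1,1} = 0
G(10) = mex{2,0,1,0} = 3
G(11) = mex{0,0,0,0,0} = 1
G(12) = mex{3,1,0,1,0} = 2
G(13) = mex{1,1,1,1,1} = 0
G(14) = mex{2,2,1,0,1} = 3
G(15) = mex{0,0,2,0,0} = 1
G(16) = mex{3,3,0,1,0} = 2
G(17) = mex{1,1,3,1,1} = 0
G(18) = mex{2,2,1,2,1} = 0
G(19) = mex{0,0,2,0,2} = 1
G(20) = mex{0,3,0,3,0} = 1
G(21) = mex{1,1,3,1,3} = 0
G(22) = mex{1,2,1,2,1} = 0
G(23) = mex{0,0,2,0,2} = 1
G(24) = mex{0,0,0,3,0} = 1
G(25) = mex{1,1,0,1,3} = 2
G(26) = mex{1,1,1,2,1} = 0
G(27) = mex{2,0,1,0,2} = 3
G(28) = mex{0,0,0,0,0} = 1
G(29) = mex{3,1,0,1,0} = 2

2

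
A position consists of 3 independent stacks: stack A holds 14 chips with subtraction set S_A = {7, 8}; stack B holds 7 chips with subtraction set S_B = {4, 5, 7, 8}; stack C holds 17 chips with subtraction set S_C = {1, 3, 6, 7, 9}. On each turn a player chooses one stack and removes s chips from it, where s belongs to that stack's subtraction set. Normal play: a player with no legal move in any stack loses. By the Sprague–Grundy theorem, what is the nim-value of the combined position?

2

Stack A, S = {7, 8}:
n :  0  1  2  3  4  5  6  7  8  9 10 11 12 13 14
G :  0  0  0  0  0  0  0  1  1  1  1  1  1  1  2
G_A(14) = 2.
Stack B, S = {4, 5, 7, 8}:
n : 0 1 2 3 4 5 6 7
G : 0 0 0 0 1 1 1 1
G_B(7) = 1.
Stack C, S = {1, 3, 6, 7, 9}:
G(0) = 0
G(1) = mex{0} = 1
G(2) = mex{1} = 0
G(3) = mex{0,0} = 1
G(4) = mex{1,1} = 0
G(5) = mex{0,0} = 1
G(6) = mex{1,1,0} = 2
G(7) = mex{2,0,1,0} = 3
G(8) = mex{3,1,0,1} = 2
G(9) = mex{2,2,1,0,0} = 3
G(10) = mex{3,3,0,1,1} = 2
G(11) = mex{2,2,1,0,0} = 3
G(12) = mex{3,3,2,1,1} = 0
G(13) = mex{0,2,3,2,0} = 1
G(14) = mex{1,3,2,3,1} = 0
G(15) = mex{0,0,3,2,2} = 1
G(16) = mex{1,1,2,3,3} = 0
G(17) = mex{0,0,3,2,2} = 1
G_C(17) = 1.
Combined Grundy value = 2 ⊕ 1 ⊕ 1 = 2.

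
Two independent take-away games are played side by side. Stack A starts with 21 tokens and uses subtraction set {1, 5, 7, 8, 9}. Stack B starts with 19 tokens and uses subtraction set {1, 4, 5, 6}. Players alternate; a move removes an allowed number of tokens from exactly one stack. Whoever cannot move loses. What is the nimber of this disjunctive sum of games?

0

Stack A, S = {1, 5, 7, 8, 9}:
G(0) = 0
G(1) = mex{0} = 1
G(2) = mex{1} = 0
G(3) = mex{0} = 1
G(4) = mex{1} = 0
G(5) = mex{0,0} = 1
G(6) = mex{1,1} = 0
G(7) = mex{0,0,0} = 1
G(8) = mex{1,1,1,0} = 2
G(9) = mex{2,0,0,1,0} = 3
G(10) = mex{3,1,1,0,1} = 2
G(11) = mex{2,0,0,1,0} = 3
G(12) = mex{3,1,1,0,1} = 2
G(13) = mex{2,2,0,1,0} = 3
G(14) = mex{3,3,1,0,1} = 2
G(15) = mex{2,2,2,1,0} = 3
G(16) = mex{3,3,3,2,1} = 0
G(17) = mex{0,2,2,3,2} = 1
G(18) = mex{1,3,3,2,3} = 0
G(19) = mex{0,2,2,3,2} = 1
G(20) = mex{1,3,3,2,3} = 0
G(21) = mex{0,0,2,3,2} = 1
G_A(21) = 1.
Stack B, S = {1, 4, 5, 6}:
n :  0  1  2  3  4  5  6  7  8  9 10 11 12 13 14 15 16 17 18 19
G :  0  1  0  1  2  3  2  3  4  0  1  0  1  2  3  2  3  4  0  1
G_B(19) = 1.
Combined Grundy value = 1 ⊕ 1 = 0.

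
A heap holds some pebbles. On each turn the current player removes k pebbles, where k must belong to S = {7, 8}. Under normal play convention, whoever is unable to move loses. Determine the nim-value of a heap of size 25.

1

n :  0  1  2  3  4  5  6  7  8  9 10 11 12 13 14 15 16 17 18 19 20 21 22 23 24 25
G :  0  0  0  0  0  0  0  1  1  1  1  1  1  1  2  0  0  0  0  0  0  0  1  1  1  1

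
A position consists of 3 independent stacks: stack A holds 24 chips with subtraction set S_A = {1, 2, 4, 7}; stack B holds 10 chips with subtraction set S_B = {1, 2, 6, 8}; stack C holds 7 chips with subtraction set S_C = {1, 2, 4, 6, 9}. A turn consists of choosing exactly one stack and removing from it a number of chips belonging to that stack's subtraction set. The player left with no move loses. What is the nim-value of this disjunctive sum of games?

4

Stack A, S = {1, 2, 4, 7}:
n :  0  1  2  3  4  5  6  7  8  9 10 11 12 13 14 15 16 17 18 19 20 21 22 23 24
G :  0  1  2  0  1  2  0  1  2  0  1  2  0  1  2  0  1  2  0  1  2  0  1  2  0
G_A(24) = 0.
Stack B, S = {1, 2, 6, 8}:
G(0) = 0
G(1) = mex{0} = 1
G(2) = mex{1,0} = 2
G(3) = mex{2,1} = 0
G(4) = mex{0,2} = 1
G(5) = mex{1,0} = 2
G(6) = mex{2,1,0} = 3
G(7) = mex{3,2,1} = 0
G(8) = mex{0,3,2,0} = 1
G(9) = mex{1,0,0,1} = 2
G(10) = mex{2,1,1,2} = 0
G_B(10) = 0.
Stack C, S = {1, 2, 4, 6, 9}:
n : 0 1 2 3 4 5 6 7
G : 0 1 2 0 1 2 3 4
G_C(7) = 4.
Combined Grundy value = 0 ⊕ 0 ⊕ 4 = 4.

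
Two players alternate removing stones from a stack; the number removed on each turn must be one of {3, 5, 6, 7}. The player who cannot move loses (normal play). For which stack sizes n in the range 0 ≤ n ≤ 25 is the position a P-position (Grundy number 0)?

0, 1, 2, 10, 11, 12, 20, 21, 22

G(0) = 0
G(1) = mex{} = 0
G(2) = mex{} = 0
G(3) = mex{0} = 1
G(4) = mex{0} = 1
G(5) = mex{0,0} = 1
G(6) = mex{1,0,0} = 2
G(7) = mex{1,0,0,0} = 2
G(8) = mex{1,1,0,0} = 2
G(9) = mex{2,1,1,0} = 3
G(10) = mex{2,1,1,1} = 0
G(11) = mex{2,2,1,1} = 0
G(12) = mex{3,2,2,1} = 0
G(13) = mex{0,2,2,2} = 1
G(14) = mex{0,3,2,2} = 1
G(15) = mex{0,0,3,2} = 1
G(16) = mex{1,0,0,3} = 2
G(17) = mex{1,0,0,0} = 2
G(18) = mex{1,1,0,0} = 2
G(19) = mex{2,1,1,0} = 3
G(20) = mex{2,1,1,1} = 0
G(21) = mex{2,2,1,1} = 0
G(22) = mex{3,2,2,1} = 0
G(23) = mex{0,2,2,2} = 1
G(24) = mex{0,3,2,2} = 1
G(25) = mex{0,0,3,2} = 1
P-positions are exactly the n with G(n) = 0.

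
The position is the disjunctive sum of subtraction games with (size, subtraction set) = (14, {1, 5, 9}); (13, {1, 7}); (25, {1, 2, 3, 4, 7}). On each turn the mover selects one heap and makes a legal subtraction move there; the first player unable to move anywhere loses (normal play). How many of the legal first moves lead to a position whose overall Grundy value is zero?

6

Heap A, S = {1, 5, 9}:
G(0) = 0
G(1) = mex{0} = 1
G(2) = mex{1} = 0
G(3) = mex{0} = 1
G(4) = mex{1} = 0
G(5) = mex{0,0} = 1
G(6) = mex{1,1} = 0
G(7) = mex{0,0} = 1
G(8) = mex{1,1} = 0
G(9) = mex{0,0,0} = 1
G(10) = mex{1,1,1} = 0
G(11) = mex{0,0,0} = 1
G(12) = mex{1,1,1} = 0
G(13) = mex{0,0,0} = 1
G(14) = mex{1,1,1} = 0
G_A(14) = 0.
Heap B, S = {1, 7}:
n :  0  1  2  3  4  5  6  7  8  9 10 11 12 13
G :  0  1  0  1  0  1  0  1  0  1  0  1  0  1
G_B(13) = 1.
Heap C, S = {1, 2, 3, 4, 7}:
n :  0  1  2  3  4  5  6  7  8  9 10 11 12 13 14 15 16 17 18 19 20 21 22 23 24 25
G :  0  1  2  3  4  0  1  2  3  4  0  1  2  3  4  0  1  2  3  4  0  1  2  3  4  0
G_C(25) = 0.
Combined Grundy value = 0 ⊕ 1 ⊕ 0 = 1.
A winning move leaves total XOR = 0, i.e. changes one component's Grundy value g to g ⊕ X where X is the current total.
Heap A: need g' = 0⊕1 = 1. Options: 14−1→G=1, 14−5→G=1, 14−9→G=1. Hits: 3.
Heap B: need g' = 1⊕1 = 0. Options: 13−1→G=0, 13−7→G=0. Hits: 2.
Heap C: need g' = 0⊕1 = 1. Options: 25−1→G=4, 25−2→G=3, 25−3→G=2, 25−4→G=1, 25−7→G=3. Hits: 1.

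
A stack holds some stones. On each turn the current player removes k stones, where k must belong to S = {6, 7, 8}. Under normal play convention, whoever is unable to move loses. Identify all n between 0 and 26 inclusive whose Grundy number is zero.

G(0) = 0
G(1) = mex{} = 0
G(2) = mex{} = 0
G(3) = mex{} = 0
G(4) = mex{} = 0
G(5) = mex{} = 0
G(6) = mex{0} = 1
G(7) = mex{0,0} = 1
G(8) = mex{0,0,0} = 1
G(9) = mex{0,0,0} = 1
G(10) = mex{0,0,0} = 1
G(11) = mex{0,0,0} = 1
G(12) = mex{1,0,0} = 2
G(13) = mex{1,1,0} = 2
G(14) = mex{1,1,1} = 0
G(15) = mex{1,1,1} = 0
G(16) = mex{1,1,1} = 0
G(17) = mex{1,1,1} = 0
G(18) = mex{2,1,1} = 0
G(19) = mex{2,2,1} = 0
G(20) = mex{0,2,2} = 1
G(21) = mex{0,0,2} = 1
G(22) = mex{0,0,0} = 1
G(23) = mex{0,0,0} = 1
G(24) = mex{0,0,0} = 1
G(25) = mex{0,0,0} = 1
G(26) = mex{1,0,0} = 2
P-positions are exactly the n with G(n) = 0.

0, 1, 2, 3, 4, 5, 14, 15, 16, 17, 18, 19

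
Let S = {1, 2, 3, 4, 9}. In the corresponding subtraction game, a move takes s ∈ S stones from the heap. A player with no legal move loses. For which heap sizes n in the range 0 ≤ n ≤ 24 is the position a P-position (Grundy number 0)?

G(0) = 0
G(1) = mex{0} = 1
G(2) = mex{1,0} = 2
G(3) = mex{2,1,0} = 3
G(4) = mex{3,2,1,0} = 4
G(5) = mex{4,3,2,1} = 0
G(6) = mex{0,4,3,2} = 1
G(7) = mex{1,0,4,3} = 2
G(8) = mex{2,1,0,4} = 3
G(9) = mex{3,2,1,0,0} = 4
G(10) = mex{4,3,2,1,1} = 0
G(11) = mex{0,4,3,2,2} = 1
G(12) = mex{1,0,4,3,3} = 2
G(13) = mex{2,1,0,4,4} = 3
G(14) = mex{3,2,1,0,0} = 4
G(15) = mex{4,3,2,1,1} = 0
G(16) = mex{0,4,3,2,2} = 1
G(17) = mex{1,0,4,3,3} = 2
G(18) = mex{2,1,0,4,4} = 3
G(19) = mex{3,2,1,0,0} = 4
G(20) = mex{4,3,2,1,1} = 0
G(21) = mex{0,4,3,2,2} = 1
G(22) = mex{1,0,4,3,3} = 2
G(23) = mex{2,1,0,4,4} = 3
G(24) = mex{3,2,1,0,0} = 4
P-positions are exactly the n with G(n) = 0.

0, 5, 10, 15, 20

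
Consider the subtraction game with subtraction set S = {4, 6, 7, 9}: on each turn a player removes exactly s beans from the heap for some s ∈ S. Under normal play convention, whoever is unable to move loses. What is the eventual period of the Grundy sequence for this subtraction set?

n :  0  1  2  3  4  5  6  7  8  9 10 11 12 13 14 15 16 17 18 19 20 21 22 23 24 25 26 27
G :  0  0  0  0  1  1  1  1  2  2  2  2  3  0  0  0  0  1  1  1  1  2  2  2  2  3  0  0
G(n+13) = G(n) holds for n = 0,…,8 (a full window of length max(S) = 9), so the sequence is purely periodic with period 13.

13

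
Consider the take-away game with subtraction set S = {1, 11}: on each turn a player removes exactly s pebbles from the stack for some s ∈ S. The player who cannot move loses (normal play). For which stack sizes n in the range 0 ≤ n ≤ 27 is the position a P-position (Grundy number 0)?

0, 2, 4, 6, 8, 10, 12, 14, 16, 18, 20, 22, 24, 26

G(0) = 0
G(1) = mex{0} = 1
G(2) = mex{1} = 0
G(3) = mex{0} = 1
G(4) = mex{1} = 0
G(5) = mex{0} = 1
G(6) = mex{1} = 0
G(7) = mex{0} = 1
G(8) = mex{1} = 0
G(9) = mex{0} = 1
G(10) = mex{1} = 0
G(11) = mex{0,0} = 1
G(12) = mex{1,1} = 0
G(13) = mex{0,0} = 1
G(14) = mex{1,1} = 0
G(15) = mex{0,0} = 1
G(16) = mex{1,1} = 0
G(17) = mex{0,0} = 1
G(18) = mex{1,1} = 0
G(19) = mex{0,0} = 1
G(20) = mex{1,1} = 0
G(21) = mex{0,0} = 1
G(22) = mex{1,1} = 0
G(23) = mex{0,0} = 1
G(24) = mex{1,1} = 0
G(25) = mex{0,0} = 1
G(26) = mex{1,1} = 0
G(27) = mex{0,0} = 1
P-positions are exactly the n with G(n) = 0.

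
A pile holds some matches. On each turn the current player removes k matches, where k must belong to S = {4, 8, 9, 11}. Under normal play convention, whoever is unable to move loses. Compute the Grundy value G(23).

G(0) = 0
G(1) = mex{} = 0
G(2) = mex{} = 0
G(3) = mex{} = 0
G(4) = mex{0} = 1
G(5) = mex{0} = 1
G(6) = mex{0} = 1
G(7) = mex{0} = 1
G(8) = mex{1,0} = 2
G(9) = mex{1,0,0} = 2
G(10) = mex{1,0,0} = 2
G(11) = mex{1,0,0,0} = 2
G(12) = mex{2,1,0,0} = 3
G(13) = mex{2,1,1,0} = 3
G(14) = mex{2,1,1,0} = 3
G(15) = mex{2,1,1,1} = 0
G(16) = mex{3,2,1,1} = 0
G(17) = mex{3,2,2,1} = 0
G(18) = mex{3,2,2,1} = 0
G(19) = mex{0,2,2,2} = 1
G(20) = mex{0,3,2,2} = 1
G(21) = mex{0,3,3,2} = 1
G(22) = mex{0,3,3,2} = 1
G(23) = mex{1,0,3,3} = 2

2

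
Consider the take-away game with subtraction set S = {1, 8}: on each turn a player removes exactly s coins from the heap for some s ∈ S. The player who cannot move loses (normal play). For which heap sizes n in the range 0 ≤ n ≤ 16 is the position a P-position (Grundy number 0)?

0, 2, 4, 6, 9, 11, 13, 15

G(0) = 0
G(1) = mex{0} = 1
G(2) = mex{1} = 0
G(3) = mex{0} = 1
G(4) = mex{1} = 0
G(5) = mex{0} = 1
G(6) = mex{1} = 0
G(7) = mex{0} = 1
G(8) = mex{1,0} = 2
G(9) = mex{2,1} = 0
G(10) = mex{0,0} = 1
G(11) = mex{1,1} = 0
G(12) = mex{0,0} = 1
G(13) = mex{1,1} = 0
G(14) = mex{0,0} = 1
G(15) = mex{1,1} = 0
G(16) = mex{0,2} = 1
P-positions are exactly the n with G(n) = 0.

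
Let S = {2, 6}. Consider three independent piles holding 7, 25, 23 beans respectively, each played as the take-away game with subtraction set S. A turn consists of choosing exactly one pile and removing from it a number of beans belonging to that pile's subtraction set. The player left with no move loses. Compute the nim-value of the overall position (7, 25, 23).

0

All piles use S = {2, 6}:
n :  0  1  2  3  4  5  6  7  8  9 10 11 12 13 14 15 16 17 18 19 20 21 22 23 24 25
G :  0  0  1  1  0  0  1  1  0  0  1  1  0  0  1  1  0  0  1  1  0  0  1  1  0  0
Pile A: G(7) = 1.
Pile B: G(25) = 0.
Pile C: G(23) = 1.
Combined Grundy value = 1 ⊕ 0 ⊕ 1 = 0.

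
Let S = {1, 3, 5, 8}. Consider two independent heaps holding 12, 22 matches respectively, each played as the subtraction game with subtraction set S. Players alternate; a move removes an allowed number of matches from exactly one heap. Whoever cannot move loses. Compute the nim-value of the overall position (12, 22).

1

All heaps use S = {1, 3, 5, 8}:
G(0) = 0
G(1) = mex{0} = 1
G(2) = mex{1} = 0
G(3) = mex{0,0} = 1
G(4) = mex{1,1} = 0
G(5) = mex{0,0,0} = 1
G(6) = mex{1,1,1} = 0
G(7) = mex{0,0,0} = 1
G(8) = mex{1,1,1,0} = 2
G(9) = mex{2,0,0,1} = 3
G(10) = mex{3,1,1,0} = 2
G(11) = mex{2,2,0,1} = 3
G(12) = mex{3,3,1,0} = 2
G(13) = mex{2,2,2,1} = 0
G(14) = mex{0,3,3,0} = 1
G(15) = mex{1,2,2,1} = 0
G(16) = mex{0,0,3,2} = 1
G(17) = mex{1,1,2,3} = 0
G(18) = mex{0,0,0,2} = 1
G(19) = mex{1,1,1,3} = 0
G(20) = mex{0,0,0,2} = 1
G(21) = mex{1,1,1,0} = 2
G(22) = mex{2,0,0,1} = 3
Heap A: G(12) = 2.
Heap B: G(22) = 3.
Combined Grundy value = 2 ⊕ 3 = 1.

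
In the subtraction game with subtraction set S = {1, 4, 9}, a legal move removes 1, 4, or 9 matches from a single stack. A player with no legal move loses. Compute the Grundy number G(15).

0

G(0) = 0
G(1) = mex{0} = 1
G(2) = mex{1} = 0
G(3) = mex{0} = 1
G(4) = mex{1,0} = 2
G(5) = mex{2,1} = 0
G(6) = mex{0,0} = 1
G(7) = mex{1,1} = 0
G(8) = mex{0,2} = 1
G(9) = mex{1,0,0} = 2
G(10) = mex{2,1,1} = 0
G(11) = mex{0,0,0} = 1
G(12) = mex{1,1,1} = 0
G(13) = mex{0,2,2} = 1
G(14) = mex{1,0,0} = 2
G(15) = mex{2,1,1} = 0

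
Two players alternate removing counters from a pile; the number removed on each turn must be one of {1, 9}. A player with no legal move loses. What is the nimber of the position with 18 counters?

0

n :  0  1  2  3  4  5  6  7  8  9 10 11 12 13 14 15 16 17 18
G :  0  1  0  1  0  1  0  1  0  1  0  1  0  1  0  1  0  1  0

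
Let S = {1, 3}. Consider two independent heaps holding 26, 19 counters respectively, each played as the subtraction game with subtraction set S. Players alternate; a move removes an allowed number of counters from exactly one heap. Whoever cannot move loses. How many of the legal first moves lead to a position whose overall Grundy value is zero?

4

All heaps use S = {1, 3}:
n :  0  1  2  3  4  5  6  7  8  9 10 11 12 13 14 15 16 17 18 19 20 21 22 23 24 25 26
G :  0  1  0  1  0  1  0  1  0  1  0  1  0  1  0  1  0  1  0  1  0  1  0  1  0  1  0
Heap A: G(26) = 0.
Heap B: G(19) = 1.
Combined Grundy value = 0 ⊕ 1 = 1.
A winning move leaves total XOR = 0, i.e. changes one component's Grundy value g to g ⊕ X where X is the current total.
Heap A: need g' = 0⊕1 = 1. Options: 26−1→G=1, 26−3→G=1. Hits: 2.
Heap B: need g' = 1⊕1 = 0. Options: 19−1→G=0, 19−3→G=0. Hits: 2.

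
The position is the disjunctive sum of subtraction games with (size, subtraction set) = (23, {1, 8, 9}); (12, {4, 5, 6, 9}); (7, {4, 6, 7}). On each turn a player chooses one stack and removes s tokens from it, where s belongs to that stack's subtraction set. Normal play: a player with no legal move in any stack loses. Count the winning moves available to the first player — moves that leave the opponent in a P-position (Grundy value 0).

2

Stack A, S = {1, 8, 9}:
G(0) = 0
G(1) = mex{0} = 1
G(2) = mex{1} = 0
G(3) = mex{0} = 1
G(4) = mex{1} = 0
G(5) = mex{0} = 1
G(6) = mex{1} = 0
G(7) = mex{0} = 1
G(8) = mex{1,0} = 2
G(9) = mex{2,1,0} = 3
G(10) = mex{3,0,1} = 2
G(11) = mex{2,1,0} = 3
G(12) = mex{3,0,1} = 2
G(13) = mex{2,1,0} = 3
G(14) = mex{3,0,1} = 2
G(15) = mex{2,1,0} = 3
G(16) = mex{3,2,1} = 0
G(17) = mex{0,3,2} = 1
G(18) = mex{1,2,3} = 0
G(19) = mex{0,3,2} = 1
G(20) = mex{1,2,3} = 0
G(21) = mex{0,3,2} = 1
G(22) = mex{1,2,3} = 0
G(23) = mex{0,3,2} = 1
G_A(23) = 1.
Stack B, S = {4, 5, 6, 9}:
G(0) = 0
G(1) = mex{} = 0
G(2) = mex{} = 0
G(3) = mex{} = 0
G(4) = mex{0} = 1
G(5) = mex{0,0} = 1
G(6) = mex{0,0,0} = 1
G(7) = mex{0,0,0} = 1
G(8) = mex{1,0,0} = 2
G(9) = mex{1,1,0,0} = 2
G(10) = mex{1,1,1,0} = 2
G(11) = mex{1,1,1,0} = 2
G(12) = mex{2,1,1,0} = 3
G_B(12) = 3.
Stack C, S = {4, 6, 7}:
n : 0 1 2 3 4 5 6 7
G : 0 0 0 0 1 1 1 1
G_C(7) = 1.
Combined Grundy value = 1 ⊕ 3 ⊕ 1 = 3.
A winning move leaves total XOR = 0, i.e. changes one component's Grundy value g to g ⊕ X where X is the current total.
Stack A: need g' = 1⊕3 = 2. Options: 23−1→G=0, 23−8→G=3, 23−9→G=2. Hits: 1.
Stack B: need g' = 3⊕3 = 0. Options: 12−4→G=2, 12−5→G=1, 12−6→G=1, 12−9→G=0. Hits: 1.
Stack C: need g' = 1⊕3 = 2. Options: 7−4→G=0, 7−6→G=0, 7−7→G=0. Hits: 0.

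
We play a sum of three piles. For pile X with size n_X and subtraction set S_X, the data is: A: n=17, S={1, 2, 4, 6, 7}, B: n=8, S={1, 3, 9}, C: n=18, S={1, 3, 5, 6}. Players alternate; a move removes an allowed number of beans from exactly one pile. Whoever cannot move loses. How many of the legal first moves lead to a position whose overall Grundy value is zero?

Pile A, S = {1, 2, 4, 6, 7}:
G(0) = 0
G(1) = mex{0} = 1
G(2) = mex{1,0} = 2
G(3) = mex{2,1} = 0
G(4) = mex{0,2,0} = 1
G(5) = mex{1,0,1} = 2
G(6) = mex{2,1,2,0} = 3
G(7) = mex{3,2,0,1,0} = 4
G(8) = mex{4,3,1,2,1} = 0
G(9) = mex{0,4,2,0,2} = 1
G(10) = mex{1,0,3,1,0} = 2
G(11) = mex{2,1,4,2,1} = 0
G(12) = mex{0,2,0,3,2} = 1
G(13) = mex{1,0,1,4,3} = 2
G(14) = mex{2,1,2,0,4} = 3
G(15) = mex{3,2,0,1,0} = 4
G(16) = mex{4,3,1,2,1} = 0
G(17) = mex{0,4,2,0,2} = 1
G_A(17) = 1.
Pile B, S = {1, 3, 9}:
n : 0 1 2 3 4 5 6 7 8
G : 0 1 0 1 0 1 0 1 0
G_B(8) = 0.
Pile C, S = {1, 3, 5, 6}:
n :  0  1  2  3  4  5  6  7  8  9 10 11 12 13 14 15 16 17 18
G :  0  1  0  1  0  1  2  3  2  3  2  0  1  0  1  0  1  2  3
G_C(18) = 3.
Combined Grundy value = 1 ⊕ 0 ⊕ 3 = 2.
A winning move leaves total XOR = 0, i.e. changes one component's Grundy value g to g ⊕ X where X is the current total.
Pile A: need g' = 1⊕2 = 3. Options: 17−1→G=0, 17−2→G=4, 17−4→G=2, 17−6→G=0, 17−7→G=2. Hits: 0.
Pile B: need g' = 0⊕2 = 2. Options: 8−1→G=1, 8−3→G=1. Hits: 0.
Pile C: need g' = 3⊕2 = 1. Options: 18−1→G=2, 18−3→G=0, 18−5→G=0, 18−6→G=1. Hits: 1.

1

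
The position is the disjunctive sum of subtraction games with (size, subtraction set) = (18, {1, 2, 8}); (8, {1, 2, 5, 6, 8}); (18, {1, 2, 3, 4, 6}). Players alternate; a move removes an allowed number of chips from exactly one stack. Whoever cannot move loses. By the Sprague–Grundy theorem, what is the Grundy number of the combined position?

Stack A, S = {1, 2, 8}:
n :  0  1  2  3  4  5  6  7  8  9 10 11 12 13 14 15 16 17 18
G :  0  1  2  0  1  2  0  1  2  0  1  2  0  1  2  0  1  2  0
G_A(18) = 0.
Stack B, S = {1, 2, 5, 6, 8}:
G(0) = 0
G(1) = mex{0} = 1
G(2) = mex{1,0} = 2
G(3) = mex{2,1} = 0
G(4) = mex{0,2} = 1
G(5) = mex{1,0,0} = 2
G(6) = mex{2,1,1,0} = 3
G(7) = mex{3,2,2,1} = 0
G(8) = mex{0,3,0,2,0} = 1
G_B(8) = 1.
Stack C, S = {1, 2, 3, 4, 6}:
G(0) = 0
G(1) = mex{0} = 1
G(2) = mex{1,0} = 2
G(3) = mex{2,1,0} = 3
G(4) = mex{3,2,1,0} = 4
G(5) = mex{4,3,2,1} = 0
G(6) = mex{0,4,3,2,0} = 1
G(7) = mex{1,0,4,3,1} = 2
G(8) = mex{2,1,0,4,2} = 3
G(9) = mex{3,2,1,0,3} = 4
G(10) = mex{4,3,2,1,4} = 0
G(11) = mex{0,4,3,2,0} = 1
G(12) = mex{1,0,4,3,1} = 2
G(13) = mex{2,1,0,4,2} = 3
G(14) = mex{3,2,1,0,3} = 4
G(15) = mex{4,3,2,1,4} = 0
G(16) = mex{0,4,3,2,0} = 1
G(17) = mex{1,0,4,3,1} = 2
G(18) = mex{2,1,0,4,2} = 3
G_C(18) = 3.
Combined Grundy value = 0 ⊕ 1 ⊕ 3 = 2.

2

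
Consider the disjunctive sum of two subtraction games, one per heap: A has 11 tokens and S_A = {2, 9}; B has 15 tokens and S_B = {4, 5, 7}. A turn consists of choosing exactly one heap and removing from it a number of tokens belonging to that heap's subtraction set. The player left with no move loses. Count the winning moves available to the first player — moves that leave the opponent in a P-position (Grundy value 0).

2

Heap A, S = {2, 9}:
G(0) = 0
G(1) = mex{} = 0
G(2) = mex{0} = 1
G(3) = mex{0} = 1
G(4) = mex{1} = 0
G(5) = mex{1} = 0
G(6) = mex{0} = 1
G(7) = mex{0} = 1
G(8) = mex{1} = 0
G(9) = mex{1,0} = 2
G(10) = mex{0,0} = 1
G(11) = mex{2,1} = 0
G_A(11) = 0.
Heap B, S = {4, 5, 7}:
G(0) = 0
G(1) = mex{} = 0
G(2) = mex{} = 0
G(3) = mex{} = 0
G(4) = mex{0} = 1
G(5) = mex{0,0} = 1
G(6) = mex{0,0} = 1
G(7) = mex{0,0,0} = 1
G(8) = mex{1,0,0} = 2
G(9) = mex{1,1,0} = 2
G(10) = mex{1,1,0} = 2
G(11) = mex{1,1,1} = 0
G(12) = mex{2,1,1} = 0
G(13) = mex{2,2,1} = 0
G(14) = mex{2,2,1} = 0
G(15) = mex{0,2,2} = 1
G_B(15) = 1.
Combined Grundy value = 0 ⊕ 1 = 1.
A winning move leaves total XOR = 0, i.e. changes one component's Grundy value g to g ⊕ X where X is the current total.
Heap A: need g' = 0⊕1 = 1. Options: 11−2→G=2, 11−9→G=1. Hits: 1.
Heap B: need g' = 1⊕1 = 0. Options: 15−4→G=0, 15−5→G=2, 15−7→G=2. Hits: 1.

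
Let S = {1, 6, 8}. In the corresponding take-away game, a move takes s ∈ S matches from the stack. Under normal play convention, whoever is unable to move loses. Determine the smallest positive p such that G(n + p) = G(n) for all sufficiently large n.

n :  0  1  2  3  4  5  6  7  8  9 10 11 12 13 14 15 16
G :  0  1  0  1  0  1  2  0  1  0  1  0  1  2  0  1  0
G(n+7) = G(n) holds for n = 0,…,7 (a full window of length max(S) = 8), so the sequence is purely periodic with period 7.

7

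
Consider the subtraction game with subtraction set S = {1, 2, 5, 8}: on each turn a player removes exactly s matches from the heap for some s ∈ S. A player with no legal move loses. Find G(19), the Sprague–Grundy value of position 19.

n :  0  1  2  3  4  5  6  7  8  9 10 11 12 13 14 15 16 17 18 19
G :  0  1  2  0  1  2  0  1  2  0  1  2  0  1  2  0  1  2  0  1

1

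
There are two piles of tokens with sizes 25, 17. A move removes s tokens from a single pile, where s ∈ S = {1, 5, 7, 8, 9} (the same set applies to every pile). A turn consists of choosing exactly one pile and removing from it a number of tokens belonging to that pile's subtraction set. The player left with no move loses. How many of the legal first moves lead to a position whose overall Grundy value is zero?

2

All piles use S = {1, 5, 7, 8, 9}:
n :  0  1  2  3  4  5  6  7  8  9 10 11 12 13 14 15 16 17 18 19 20 21 22 23 24 25
G :  0  1  0  1  0  1  0  1  2  3  2  3  2  3  2  3  0  1  0  1  0  1  0  1  2  3
Pile A: G(25) = 3.
Pile B: G(17) = 1.
Combined Grundy value = 3 ⊕ 1 = 2.
A winning move leaves total XOR = 0, i.e. changes one component's Grundy value g to g ⊕ X where X is the current total.
Pile A: need g' = 3⊕2 = 1. Options: 25−1→G=2, 25−5→G=0, 25−7→G=0, 25−8→G=1, 25−9→G=0. Hits: 1.
Pile B: need g' = 1⊕2 = 3. Options: 17−1→G=0, 17−5→G=2, 17−7→G=2, 17−8→G=3, 17−9→G=2. Hits: 1.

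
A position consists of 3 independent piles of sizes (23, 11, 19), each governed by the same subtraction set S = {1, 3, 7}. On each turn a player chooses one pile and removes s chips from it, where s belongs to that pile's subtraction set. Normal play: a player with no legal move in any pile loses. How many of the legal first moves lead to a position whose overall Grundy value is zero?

9

All piles use S = {1, 3, 7}:
G(0) = 0
G(1) = mex{0} = 1
G(2) = mex{1} = 0
G(3) = mex{0,0} = 1
G(4) = mex{1,1} = 0
G(5) = mex{0,0} = 1
G(6) = mex{1,1} = 0
G(7) = mex{0,0,0} = 1
G(8) = mex{1,1,1} = 0
G(9) = mex{0,0,0} = 1
G(10) = mex{1,1,1} = 0
G(11) = mex{0,0,0} = 1
G(12) = mex{1,1,1} = 0
G(13) = mex{0,0,0} = 1
G(14) = mex{1,1,1} = 0
G(15) = mex{0,0,0} = 1
G(16) = mex{1,1,1} = 0
G(17) = mex{0,0,0} = 1
G(18) = mex{1,1,1} = 0
G(19) = mex{0,0,0} = 1
G(20) = mex{1,1,1} = 0
G(21) = mex{0,0,0} = 1
G(22) = mex{1,1,1} = 0
G(23) = mex{0,0,0} = 1
Pile A: G(23) = 1.
Pile B: G(11) = 1.
Pile C: G(19) = 1.
Combined Grundy value = 1 ⊕ 1 ⊕ 1 = 1.
A winning move leaves total XOR = 0, i.e. changes one component's Grundy value g to g ⊕ X where X is the current total.
Pile A: need g' = 1⊕1 = 0. Options: 23−1→G=0, 23−3→G=0, 23−7→G=0. Hits: 3.
Pile B: need g' = 1⊕1 = 0. Options: 11−1→G=0, 11−3→G=0, 11−7→G=0. Hits: 3.
Pile C: need g' = 1⊕1 = 0. Options: 19−1→G=0, 19−3→G=0, 19−7→G=0. Hits: 3.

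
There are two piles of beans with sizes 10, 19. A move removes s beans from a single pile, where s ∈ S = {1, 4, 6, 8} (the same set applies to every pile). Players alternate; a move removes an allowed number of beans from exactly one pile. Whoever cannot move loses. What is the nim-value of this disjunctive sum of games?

All piles use S = {1, 4, 6, 8}:
G(0) = 0
G(1) = mex{0} = 1
G(2) = mex{1} = 0
G(3) = mex{0} = 1
G(4) = mex{1,0} = 2
G(5) = mex{2,1} = 0
G(6) = mex{0,0,0} = 1
G(7) = mex{1,1,1} = 0
G(8) = mex{0,2,0,0} = 1
G(9) = mex{1,0,1,1} = 2
G(10) = mex{2,1,2,0} = 3
G(11) = mex{3,0,0,1} = 2
G(12) = mex{2,1,1,2} = 0
G(13) = mex{0,2,0,0} = 1
G(14) = mex{1,3,1,1} = 0
G(15) = mex{0,2,2,0} = 1
G(16) = mex{1,0,3,1} = 2
G(17) = mex{2,1,2,2} = 0
G(18) = mex{0,0,0,3} = 1
G(19) = mex{1,1,1,2} = 0
Pile A: G(10) = 3.
Pile B: G(19) = 0.
Combined Grundy value = 3 ⊕ 0 = 3.

3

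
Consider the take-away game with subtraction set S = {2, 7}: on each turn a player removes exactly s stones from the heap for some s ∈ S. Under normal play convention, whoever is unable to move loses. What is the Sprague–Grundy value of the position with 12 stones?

1

n :  0  1  2  3  4  5  6  7  8  9 10 11 12
G :  0  0  1  1  0  0  1  1  2  0  0  1  1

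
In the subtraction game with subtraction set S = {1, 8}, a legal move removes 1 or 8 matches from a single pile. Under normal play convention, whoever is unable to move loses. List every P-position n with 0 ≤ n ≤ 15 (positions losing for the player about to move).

G(0) = 0
G(1) = mex{0} = 1
G(2) = mex{1} = 0
G(3) = mex{0} = 1
G(4) = mex{1} = 0
G(5) = mex{0} = 1
G(6) = mex{1} = 0
G(7) = mex{0} = 1
G(8) = mex{1,0} = 2
G(9) = mex{2,1} = 0
G(10) = mex{0,0} = 1
G(11) = mex{1,1} = 0
G(12) = mex{0,0} = 1
G(13) = mex{1,1} = 0
G(14) = mex{0,0} = 1
G(15) = mex{1,1} = 0
P-positions are exactly the n with G(n) = 0.

0, 2, 4, 6, 9, 11, 13, 15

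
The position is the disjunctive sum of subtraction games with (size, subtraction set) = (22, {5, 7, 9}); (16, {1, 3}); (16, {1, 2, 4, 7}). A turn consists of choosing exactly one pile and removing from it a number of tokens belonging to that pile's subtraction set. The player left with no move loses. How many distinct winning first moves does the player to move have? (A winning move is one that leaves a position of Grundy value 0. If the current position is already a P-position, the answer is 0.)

0

Pile A, S = {5, 7, 9}:
n :  0  1  2  3  4  5  6  7  8  9 10 11 12 13 14 15 16 17 18 19 20 21 22
G :  0  0  0  0  0  1  1  1  1  1  2  2  2  2  0  0  0  0  0  1  1  1  1
G_A(22) = 1.
Pile B, S = {1, 3}:
G(0) = 0
G(1) = mex{0} = 1
G(2) = mex{1} = 0
G(3) = mex{0,0} = 1
G(4) = mex{1,1} = 0
G(5) = mex{0,0} = 1
G(6) = mex{1,1} = 0
G(7) = mex{0,0} = 1
G(8) = mex{1,1} = 0
G(9) = mex{0,0} = 1
G(10) = mex{1,1} = 0
G(11) = mex{0,0} = 1
G(12) = mex{1,1} = 0
G(13) = mex{0,0} = 1
G(14) = mex{1,1} = 0
G(15) = mex{0,0} = 1
G(16) = mex{1,1} = 0
G_B(16) = 0.
Pile C, S = {1, 2, 4, 7}:
n :  0  1  2  3  4  5  6  7  8  9 10 11 12 13 14 15 16
G :  0  1  2  0  1  2  0  1  2  0  1  2  0  1  2  0  1
G_C(16) = 1.
Combined Grundy value = 1 ⊕ 0 ⊕ 1 = 0.
A winning move leaves total XOR = 0, i.e. changes one component's Grundy value g to g ⊕ X where X is the current total.
Pile A: target g' = 1⊕0 = 1, but every legal move changes the Grundy value (mex property), so 0 moves.
Pile B: target g' = 0⊕0 = 0, but every legal move changes the Grundy value (mex property), so 0 moves.
Pile C: target g' = 1⊕0 = 1, but every legal move changes the Grundy value (mex property), so 0 moves.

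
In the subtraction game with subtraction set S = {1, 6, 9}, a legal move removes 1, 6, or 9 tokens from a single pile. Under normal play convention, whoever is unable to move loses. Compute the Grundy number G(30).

1

n :  0  1  2  3  4  5  6  7  8  9 10 11 12 13 14 15 16 17 18 19 20 21 22 23 24 25 26 27 28 29 30
G :  0  1  0  1  0  1  2  0  1  2  3  2  0  1  0  1  2  0  1  0  1  2  0  1  0  1  2  0  1  0  1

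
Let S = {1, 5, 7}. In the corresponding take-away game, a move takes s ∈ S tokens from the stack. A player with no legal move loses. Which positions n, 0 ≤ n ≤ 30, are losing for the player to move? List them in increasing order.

0, 2, 4, 6, 8, 10, 12, 14, 16, 18, 20, 22, 24, 26, 28, 30

G(0) = 0
G(1) = mex{0} = 1
G(2) = mex{1} = 0
G(3) = mex{0} = 1
G(4) = mex{1} = 0
G(5) = mex{0,0} = 1
G(6) = mex{1,1} = 0
G(7) = mex{0,0,0} = 1
G(8) = mex{1,1,1} = 0
G(9) = mex{0,0,0} = 1
G(10) = mex{1,1,1} = 0
G(11) = mex{0,0,0} = 1
G(12) = mex{1,1,1} = 0
G(13) = mex{0,0,0} = 1
G(14) = mex{1,1,1} = 0
G(15) = mex{0,0,0} = 1
G(16) = mex{1,1,1} = 0
G(17) = mex{0,0,0} = 1
G(18) = mex{1,1,1} = 0
G(19) = mex{0,0,0} = 1
G(20) = mex{1,1,1} = 0
G(21) = mex{0,0,0} = 1
G(22) = mex{1,1,1} = 0
G(23) = mex{0,0,0} = 1
G(24) = mex{1,1,1} = 0
G(25) = mex{0,0,0} = 1
G(26) = mex{1,1,1} = 0
G(27) = mex{0,0,0} = 1
G(28) = mex{1,1,1} = 0
G(29) = mex{0,0,0} = 1
G(30) = mex{1,1,1} = 0
P-positions are exactly the n with G(n) = 0.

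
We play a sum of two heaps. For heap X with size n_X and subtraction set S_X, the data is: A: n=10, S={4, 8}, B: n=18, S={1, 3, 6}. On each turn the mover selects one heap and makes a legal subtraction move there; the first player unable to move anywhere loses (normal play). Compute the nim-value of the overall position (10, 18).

2

Heap A, S = {4, 8}:
G(0) = 0
G(1) = mex{} = 0
G(2) = mex{} = 0
G(3) = mex{} = 0
G(4) = mex{0} = 1
G(5) = mex{0} = 1
G(6) = mex{0} = 1
G(7) = mex{0} = 1
G(8) = mex{1,0} = 2
G(9) = mex{1,0} = 2
G(10) = mex{1,0} = 2
G_A(10) = 2.
Heap B, S = {1, 3, 6}:
n :  0  1  2  3  4  5  6  7  8  9 10 11 12 13 14 15 16 17 18
G :  0  1  0  1  0  1  2  3  2  0  1  0  1  0  1  2  3  2  0
G_B(18) = 0.
Combined Grundy value = 2 ⊕ 0 = 2.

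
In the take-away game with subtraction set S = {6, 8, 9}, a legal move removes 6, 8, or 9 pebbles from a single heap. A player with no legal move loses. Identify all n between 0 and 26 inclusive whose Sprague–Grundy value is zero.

0, 1, 2, 3, 4, 5, 15, 16, 17, 18, 19, 20

G(0) = 0
G(1) = mex{} = 0
G(2) = mex{} = 0
G(3) = mex{} = 0
G(4) = mex{} = 0
G(5) = mex{} = 0
G(6) = mex{0} = 1
G(7) = mex{0} = 1
G(8) = mex{0,0} = 1
G(9) = mex{0,0,0} = 1
G(10) = mex{0,0,0} = 1
G(11) = mex{0,0,0} = 1
G(12) = mex{1,0,0} = 2
G(13) = mex{1,0,0} = 2
G(14) = mex{1,1,0} = 2
G(15) = mex{1,1,1} = 0
G(16) = mex{1,1,1} = 0
G(17) = mex{1,1,1} = 0
G(18) = mex{2,1,1} = 0
G(19) = mex{2,1,1} = 0
G(20) = mex{2,2,1} = 0
G(21) = mex{0,2,2} = 1
G(22) = mex{0,2,2} = 1
G(23) = mex{0,0,2} = 1
G(24) = mex{0,0,0} = 1
G(25) = mex{0,0,0} = 1
G(26) = mex{0,0,0} = 1
P-positions are exactly the n with G(n) = 0.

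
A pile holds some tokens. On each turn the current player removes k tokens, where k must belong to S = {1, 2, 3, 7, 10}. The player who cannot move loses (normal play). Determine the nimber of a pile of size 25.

G(0) = 0
G(1) = mex{0} = 1
G(2) = mex{1,0} = 2
G(3) = mex{2,1,0} = 3
G(4) = mex{3,2,1} = 0
G(5) = mex{0,3,2} = 1
G(6) = mex{1,0,3} = 2
G(7) = mex{2,1,0,0} = 3
G(8) = mex{3,2,1,1} = 0
G(9) = mex{0,3,2,2} = 1
G(10) = mex{1,0,3,3,0} = 2
G(11) = mex{2,1,0,0,1} = 3
G(12) = mex{3,2,1,1,2} = 0
G(13) = mex{0,3,2,2,3} = 1
G(14) = mex{1,0,3,3,0} = 2
G(15) = mex{2,1,0,0,1} = 3
G(16) = mex{3,2,1,1,2} = 0
G(17) = mex{0,3,2,2,3} = 1
G(18) = mex{1,0,3,3,0} = 2
G(19) = mex{2,1,0,0,1} = 3
G(20) = mex{3,2,1,1,2} = 0
G(21) = mex{0,3,2,2,3} = 1
G(22) = mex{1,0,3,3,0} = 2
G(23) = mex{2,1,0,0,1} = 3
G(24) = mex{3,2,1,1,2} = 0
G(25) = mex{0,3,2,2,3} = 1

1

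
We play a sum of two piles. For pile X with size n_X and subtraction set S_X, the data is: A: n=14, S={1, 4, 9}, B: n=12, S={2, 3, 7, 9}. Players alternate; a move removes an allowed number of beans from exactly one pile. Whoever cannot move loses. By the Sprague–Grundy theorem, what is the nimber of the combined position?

Pile A, S = {1, 4, 9}:
G(0) = 0
G(1) = mex{0} = 1
G(2) = mex{1} = 0
G(3) = mex{0} = 1
G(4) = mex{1,0} = 2
G(5) = mex{2,1} = 0
G(6) = mex{0,0} = 1
G(7) = mex{1,1} = 0
G(8) = mex{0,2} = 1
G(9) = mex{1,0,0} = 2
G(10) = mex{2,1,1} = 0
G(11) = mex{0,0,0} = 1
G(12) = mex{1,1,1} = 0
G(13) = mex{0,2,2} = 1
G(14) = mex{1,0,0} = 2
G_A(14) = 2.
Pile B, S = {2, 3, 7, 9}:
G(0) = 0
G(1) = mex{} = 0
G(2) = mex{0} = 1
G(3) = mex{0,0} = 1
G(4) = mex{1,0} = 2
G(5) = mex{1,1} = 0
G(6) = mex{2,1} = 0
G(7) = mex{0,2,0} = 1
G(8) = mex{0,0,0} = 1
G(9) = mex{1,0,1,0} = 2
G(10) = mex{1,1,1,0} = 2
G(11) = mex{2,1,2,1} = 0
G(12) = mex{2,2,0,1} = 3
G_B(12) = 3.
Combined Grundy value = 2 ⊕ 3 = 1.

1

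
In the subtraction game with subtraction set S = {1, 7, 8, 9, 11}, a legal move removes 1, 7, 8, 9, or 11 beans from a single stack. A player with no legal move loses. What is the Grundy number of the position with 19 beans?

n :  0  1  2  3  4  5  6  7  8  9 10 11 12 13 14 15 16 17 18 19
G :  0  1  0  1  0  1  0  1  2  3  2  3  2  3  2  3  0  1  0  1

1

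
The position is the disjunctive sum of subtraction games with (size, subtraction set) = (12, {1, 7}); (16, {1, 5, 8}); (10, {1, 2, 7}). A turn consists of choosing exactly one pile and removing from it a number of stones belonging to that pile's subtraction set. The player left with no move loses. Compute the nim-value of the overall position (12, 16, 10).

Pile A, S = {1, 7}:
n :  0  1  2  3  4  5  6  7  8  9 10 11 12
G :  0  1  0  1  0  1  0  1  0  1  0  1  0
G_A(12) = 0.
Pile B, S = {1, 5, 8}:
n :  0  1  2  3  4  5  6  7  8  9 10 11 12 13 14 15 16
G :  0  1  0  1  0  1  0  1  2  3  2  3  2  0  1  0  1
G_B(16) = 1.
Pile C, S = {1, 2, 7}:
G(0) = 0
G(1) = mex{0} = 1
G(2) = mex{1,0} = 2
G(3) = mex{2,1} = 0
G(4) = mex{0,2} = 1
G(5) = mex{1,0} = 2
G(6) = mex{2,1} = 0
G(7) = mex{0,2,0} = 1
G(8) = mex{1,0,1} = 2
G(9) = mex{2,1,2} = 0
G(10) = mex{0,2,0} = 1
G_C(10) = 1.
Combined Grundy value = 0 ⊕ 1 ⊕ 1 = 0.

0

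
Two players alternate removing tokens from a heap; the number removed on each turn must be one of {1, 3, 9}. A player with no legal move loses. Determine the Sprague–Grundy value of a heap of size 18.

n :  0  1  2  3  4  5  6  7  8  9 10 11 12 13 14 15 16 17 18
G :  0  1  0  1  0  1  0  1  0  1  0  1  0  1  0  1  0  1  0

0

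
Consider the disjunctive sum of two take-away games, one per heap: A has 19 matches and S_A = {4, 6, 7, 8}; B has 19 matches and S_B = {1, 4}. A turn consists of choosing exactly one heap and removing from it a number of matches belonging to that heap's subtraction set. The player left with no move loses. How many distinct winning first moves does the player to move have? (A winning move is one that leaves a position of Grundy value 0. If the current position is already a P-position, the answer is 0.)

Heap A, S = {4, 6, 7, 8}:
n :  0  1  2  3  4  5  6  7  8  9 10 11 12 13 14 15 16 17 18 19
G :  0  0  0  0  1  1  1  1  2  2  2  2  0  0  0  0  1  1  1  1
G_A(19) = 1.
Heap B, S = {1, 4}:
G(0) = 0
G(1) = mex{0} = 1
G(2) = mex{1} = 0
G(3) = mex{0} = 1
G(4) = mex{1,0} = 2
G(5) = mex{2,1} = 0
G(6) = mex{0,0} = 1
G(7) = mex{1,1} = 0
G(8) = mex{0,2} = 1
G(9) = mex{1,0} = 2
G(10) = mex{2,1} = 0
G(11) = mex{0,0} = 1
G(12) = mex{1,1} = 0
G(13) = mex{0,2} = 1
G(14) = mex{1,0} = 2
G(15) = mex{2,1} = 0
G(16) = mex{0,0} = 1
G(17) = mex{1,1} = 0
G(18) = mex{0,2} = 1
G(19) = mex{1,0} = 2
G_B(19) = 2.
Combined Grundy value = 1 ⊕ 2 = 3.
A winning move leaves total XOR = 0, i.e. changes one component's Grundy value g to g ⊕ X where X is the current total.
Heap A: need g' = 1⊕3 = 2. Options: 19−4→G=0, 19−6→G=0, 19−7→G=0, 19−8→G=2. Hits: 1.
Heap B: need g' = 2⊕3 = 1. Options: 19−1→G=1, 19−4→G=0. Hits: 1.

2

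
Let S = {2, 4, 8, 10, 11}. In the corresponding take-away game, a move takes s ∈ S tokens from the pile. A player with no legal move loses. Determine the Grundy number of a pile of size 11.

n :  0  1  2  3  4  5  6  7  8  9 10 11
G :  0  0  1  1  2  2  0  0  1  1  2  2

2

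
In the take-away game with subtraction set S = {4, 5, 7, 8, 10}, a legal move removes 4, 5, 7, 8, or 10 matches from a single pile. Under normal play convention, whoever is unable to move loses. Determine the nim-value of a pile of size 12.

G(0) = 0
G(1) = mex{} = 0
G(2) = mex{} = 0
G(3) = mex{} = 0
G(4) = mex{0} = 1
G(5) = mex{0,0} = 1
G(6) = mex{0,0} = 1
G(7) = mex{0,0,0} = 1
G(8) = mex{1,0,0,0} = 2
G(9) = mex{1,1,0,0} = 2
G(10) = mex{1,1,0,0,0} = 2
G(11) = mex{1,1,1,0,0} = 2
G(12) = mex{2,1,1,1,0} = 3

3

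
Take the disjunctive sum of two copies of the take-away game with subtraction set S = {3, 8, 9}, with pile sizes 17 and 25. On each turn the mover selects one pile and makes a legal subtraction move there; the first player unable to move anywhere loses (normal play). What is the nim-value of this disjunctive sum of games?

All piles use S = {3, 8, 9}:
G(0) = 0
G(1) = mex{} = 0
G(2) = mex{} = 0
G(3) = mex{0} = 1
G(4) = mex{0} = 1
G(5) = mex{0} = 1
G(6) = mex{1} = 0
G(7) = mex{1} = 0
G(8) = mex{1,0} = 2
G(9) = mex{0,0,0} = 1
G(10) = mex{0,0,0} = 1
G(11) = mex{2,1,0} = 3
G(12) = mex{1,1,1} = 0
G(13) = mex{1,1,1} = 0
G(14) = mex{3,0,1} = 2
G(15) = mex{0,0,0} = 1
G(16) = mex{0,2,0} = 1
G(17) = mex{2,1,2} = 0
G(18) = mex{1,1,1} = 0
G(19) = mex{1,3,1} = 0
G(20) = mex{0,0,3} = 1
G(21) = mex{0,0,0} = 1
G(22) = mex{0,2,0} = 1
G(23) = mex{1,1,2} = 0
G(24) = mex{1,1,1} = 0
G(25) = mex{1,0,1} = 2
Pile A: G(17) = 0.
Pile B: G(25) = 2.
Combined Grundy value = 0 ⊕ 2 = 2.

2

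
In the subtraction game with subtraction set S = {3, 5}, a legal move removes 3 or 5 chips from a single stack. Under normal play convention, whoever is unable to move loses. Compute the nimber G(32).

0

G(0) = 0
G(1) = mex{} = 0
G(2) = mex{} = 0
G(3) = mex{0} = 1
G(4) = mex{0} = 1
G(5) = mex{0,0} = 1
G(6) = mex{1,0} = 2
G(7) = mex{1,0} = 2
G(8) = mex{1,1} = 0
G(9) = mex{2,1} = 0
G(10) = mex{2,1} = 0
G(11) = mex{0,2} = 1
G(12) = mex{0,2} = 1
G(13) = mex{0,0} = 1
G(14) = mex{1,0} = 2
G(15) = mex{1,0} = 2
G(16) = mex{1,1} = 0
G(17) = mex{2,1} = 0
G(18) = mex{2,1} = 0
G(19) = mex{0,2} = 1
G(20) = mex{0,2} = 1
G(21) = mex{0,0} = 1
G(22) = mex{1,0} = 2
G(23) = mex{1,0} = 2
G(24) = mex{1,1} = 0
G(25) = mex{2,1} = 0
G(26) = mex{2,1} = 0
G(27) = mex{0,2} = 1
G(28) = mex{0,2} = 1
G(29) = mex{0,0} = 1
G(30) = mex{1,0} = 2
G(31) = mex{1,0} = 2
G(32) = mex{1,1} = 0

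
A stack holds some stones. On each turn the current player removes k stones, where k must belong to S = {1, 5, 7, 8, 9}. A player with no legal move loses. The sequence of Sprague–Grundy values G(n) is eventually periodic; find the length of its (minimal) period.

G(0) = 0
G(1) = mex{0} = 1
G(2) = mex{1} = 0
G(3) = mex{0} = 1
G(4) = mex{1} = 0
G(5) = mex{0,0} = 1
G(6) = mex{1,1} = 0
G(7) = mex{0,0,0} = 1
G(8) = mex{1,1,1,0} = 2
G(9) = mex{2,0,0,1,0} = 3
G(10) = mex{3,1,1,0,1} = 2
G(11) = mex{2,0,0,1,0} = 3
G(12) = mex{3,1,1,0,1} = 2
G(13) = mex{2,2,0,1,0} = 3
G(14) = mex{3,3,1,0,1} = 2
G(15) = mex{2,2,2,1,0} = 3
G(16) = mex{3,3,3,2,1} = 0
G(17) = mex{0,2,2,3,2} = 1
G(18) = mex{1,3,3,2,3} = 0
G(19) = mex{0,2,2,3,2} = 1
G(20) = mex{1,3,3,2,3} = 0
G(21) = mex{0,0,2,3,2} = 1
G(22) = mex{1,1,3,2,3} = 0
G(23) = mex{0,0,0,3,2} = 1
G(24) = mex{1,1,1,0,3} = 2
G(25) = mex{2,0,0,1,0} = 3
G(26) = mex{3,1,1,0,1} = 2
G(27) = mex{2,0,0,1,0} = 3
G(28) = mex{3,1,1,0,1} = 2
G(29) = mex{2,2,0,1,0} = 3
G(30) = mex{3,3,1,0,1} = 2
G(31) = mex{2,2,2,1,0} = 3
G(32) = mex{3,3,3,2,1} = 0
G(33) = mex{0,2,2,3,2} = 1
G(n+16) = G(n) holds for n = 0,…,8 (a full window of length max(S) = 9), so the sequence is purely periodic with period 16.

16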